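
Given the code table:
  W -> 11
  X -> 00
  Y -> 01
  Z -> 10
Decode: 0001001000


Decoding:
00 -> X
01 -> Y
00 -> X
10 -> Z
00 -> X


Result: XYXZX


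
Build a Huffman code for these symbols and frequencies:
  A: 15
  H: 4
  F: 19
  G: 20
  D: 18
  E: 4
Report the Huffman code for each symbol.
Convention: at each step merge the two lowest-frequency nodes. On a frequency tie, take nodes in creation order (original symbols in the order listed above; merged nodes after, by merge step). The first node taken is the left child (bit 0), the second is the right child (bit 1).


Huffman tree construction:
Step 1: Merge H(4) + E(4) = 8
Step 2: Merge (H+E)(8) + A(15) = 23
Step 3: Merge D(18) + F(19) = 37
Step 4: Merge G(20) + ((H+E)+A)(23) = 43
Step 5: Merge (D+F)(37) + (G+((H+E)+A))(43) = 80
Read each symbol's code off the tree from the root (left child = 0, right child = 1).

Codes:
  A: 111 (length 3)
  H: 1100 (length 4)
  F: 01 (length 2)
  G: 10 (length 2)
  D: 00 (length 2)
  E: 1101 (length 4)
Average code length: 191/80 = 2.3875 bits/symbol


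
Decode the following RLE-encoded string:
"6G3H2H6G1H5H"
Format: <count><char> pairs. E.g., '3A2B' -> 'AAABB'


Expanding each <count><char> pair:
  6G -> 'GGGGGG'
  3H -> 'HHH'
  2H -> 'HH'
  6G -> 'GGGGGG'
  1H -> 'H'
  5H -> 'HHHHH'

Decoded = GGGGGGHHHHHGGGGGGHHHHHH


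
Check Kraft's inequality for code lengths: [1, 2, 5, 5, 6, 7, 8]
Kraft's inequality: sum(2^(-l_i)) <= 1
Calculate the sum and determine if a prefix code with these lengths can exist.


Sum = 2^(-1) + 2^(-2) + 2^(-5) + 2^(-5) + 2^(-6) + 2^(-7) + 2^(-8)
    = 0.5 + 0.25 + 0.03125 + 0.03125 + 0.015625 + 0.0078125 + 0.00390625
    = 215/256 = 0.83984375
Since 0.83984375 <= 1, Kraft's inequality IS satisfied.
A prefix code with these lengths CAN exist.

Kraft sum = 0.83984375. Satisfied.


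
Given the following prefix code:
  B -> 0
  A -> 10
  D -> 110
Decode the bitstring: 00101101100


Decoding step by step:
Bits 0 -> B
Bits 0 -> B
Bits 10 -> A
Bits 110 -> D
Bits 110 -> D
Bits 0 -> B


Decoded message: BBADDB


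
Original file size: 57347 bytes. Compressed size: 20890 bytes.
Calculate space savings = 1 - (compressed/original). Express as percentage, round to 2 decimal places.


ratio = compressed/original = 20890/57347 = 0.364274
savings = 1 - ratio = 1 - 0.364274 = 0.635726
as a percentage: 0.635726 * 100 = 63.57%

Space savings = 1 - 20890/57347 = 63.57%


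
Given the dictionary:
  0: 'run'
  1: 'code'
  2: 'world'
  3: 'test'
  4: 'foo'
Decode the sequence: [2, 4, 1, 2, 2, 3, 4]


Look up each index in the dictionary:
  2 -> 'world'
  4 -> 'foo'
  1 -> 'code'
  2 -> 'world'
  2 -> 'world'
  3 -> 'test'
  4 -> 'foo'

Decoded: "world foo code world world test foo"


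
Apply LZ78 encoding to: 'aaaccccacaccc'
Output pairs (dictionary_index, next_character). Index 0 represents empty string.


LZ78 encoding steps:
Dictionary: {0: ''}
Step 1: w='' (idx 0), next='a' -> output (0, 'a'), add 'a' as idx 1
Step 2: w='a' (idx 1), next='a' -> output (1, 'a'), add 'aa' as idx 2
Step 3: w='' (idx 0), next='c' -> output (0, 'c'), add 'c' as idx 3
Step 4: w='c' (idx 3), next='c' -> output (3, 'c'), add 'cc' as idx 4
Step 5: w='c' (idx 3), next='a' -> output (3, 'a'), add 'ca' as idx 5
Step 6: w='ca' (idx 5), next='c' -> output (5, 'c'), add 'cac' as idx 6
Step 7: w='cc' (idx 4), end of input -> output (4, '')


Encoded: [(0, 'a'), (1, 'a'), (0, 'c'), (3, 'c'), (3, 'a'), (5, 'c'), (4, '')]


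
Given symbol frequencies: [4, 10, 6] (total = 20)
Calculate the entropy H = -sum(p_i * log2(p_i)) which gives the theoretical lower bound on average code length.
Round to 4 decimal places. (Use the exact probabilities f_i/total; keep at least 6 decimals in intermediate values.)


Per-symbol terms -p_i * log2(p_i) with p_i = f_i/20:
  p = 4/20 = 0.200000: log2(p) = -2.321928, -p*log2(p) = 0.464386
  p = 10/20 = 0.500000: log2(p) = -1.000000, -p*log2(p) = 0.500000
  p = 6/20 = 0.300000: log2(p) = -1.736966, -p*log2(p) = 0.521090
H = 0.464386 + 0.500000 + 0.521090 = 1.485476

H = 1.4855 bits/symbol


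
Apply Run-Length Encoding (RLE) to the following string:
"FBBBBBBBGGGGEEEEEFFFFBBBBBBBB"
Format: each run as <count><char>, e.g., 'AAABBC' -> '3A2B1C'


Scanning runs left to right:
  i=0: run of 'F' x 1 -> '1F'
  i=1: run of 'B' x 7 -> '7B'
  i=8: run of 'G' x 4 -> '4G'
  i=12: run of 'E' x 5 -> '5E'
  i=17: run of 'F' x 4 -> '4F'
  i=21: run of 'B' x 8 -> '8B'

RLE = 1F7B4G5E4F8B


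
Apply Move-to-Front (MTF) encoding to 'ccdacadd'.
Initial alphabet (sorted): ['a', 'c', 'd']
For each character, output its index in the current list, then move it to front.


MTF encoding:
'c': index 1 in ['a', 'c', 'd'] -> ['c', 'a', 'd']
'c': index 0 in ['c', 'a', 'd'] -> ['c', 'a', 'd']
'd': index 2 in ['c', 'a', 'd'] -> ['d', 'c', 'a']
'a': index 2 in ['d', 'c', 'a'] -> ['a', 'd', 'c']
'c': index 2 in ['a', 'd', 'c'] -> ['c', 'a', 'd']
'a': index 1 in ['c', 'a', 'd'] -> ['a', 'c', 'd']
'd': index 2 in ['a', 'c', 'd'] -> ['d', 'a', 'c']
'd': index 0 in ['d', 'a', 'c'] -> ['d', 'a', 'c']


Output: [1, 0, 2, 2, 2, 1, 2, 0]


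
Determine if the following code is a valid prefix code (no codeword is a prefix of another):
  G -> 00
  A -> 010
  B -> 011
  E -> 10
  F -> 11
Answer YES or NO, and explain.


Checking each pair (does one codeword prefix another?):
  G='00' vs A='010': no prefix
  G='00' vs B='011': no prefix
  G='00' vs E='10': no prefix
  G='00' vs F='11': no prefix
  A='010' vs G='00': no prefix
  A='010' vs B='011': no prefix
  A='010' vs E='10': no prefix
  A='010' vs F='11': no prefix
  B='011' vs G='00': no prefix
  B='011' vs A='010': no prefix
  B='011' vs E='10': no prefix
  B='011' vs F='11': no prefix
  E='10' vs G='00': no prefix
  E='10' vs A='010': no prefix
  E='10' vs B='011': no prefix
  E='10' vs F='11': no prefix
  F='11' vs G='00': no prefix
  F='11' vs A='010': no prefix
  F='11' vs B='011': no prefix
  F='11' vs E='10': no prefix
No violation found over all pairs.

YES -- this is a valid prefix code. No codeword is a prefix of any other codeword.


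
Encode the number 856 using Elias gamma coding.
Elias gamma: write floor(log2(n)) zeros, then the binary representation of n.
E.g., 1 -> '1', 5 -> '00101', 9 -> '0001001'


num_bits = floor(log2(856)) + 1 = 10
leading_zeros = num_bits - 1 = 9
binary(856) = 1101011000

Elias gamma(856) = '000000000' + '1101011000' = 0000000001101011000 (19 bits)


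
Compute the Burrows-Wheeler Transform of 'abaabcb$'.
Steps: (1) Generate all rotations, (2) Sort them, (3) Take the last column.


Rotations (sorted):
  0: $abaabcb -> last char: b
  1: aabcb$ab -> last char: b
  2: abaabcb$ -> last char: $
  3: abcb$aba -> last char: a
  4: b$abaabc -> last char: c
  5: baabcb$a -> last char: a
  6: bcb$abaa -> last char: a
  7: cb$abaab -> last char: b


BWT = bb$acaab


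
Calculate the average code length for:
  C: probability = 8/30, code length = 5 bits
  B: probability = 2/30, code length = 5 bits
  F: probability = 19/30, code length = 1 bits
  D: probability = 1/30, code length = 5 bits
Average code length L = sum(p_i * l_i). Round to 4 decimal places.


Weighted contributions p_i * l_i:
  C: (8/30) * 5 = 40/30
  B: (2/30) * 5 = 10/30
  F: (19/30) * 1 = 19/30
  D: (1/30) * 5 = 5/30
Sum = (40 + 10 + 19 + 5)/30 = 74/30

L = 74/30 = 2.4667 bits/symbol


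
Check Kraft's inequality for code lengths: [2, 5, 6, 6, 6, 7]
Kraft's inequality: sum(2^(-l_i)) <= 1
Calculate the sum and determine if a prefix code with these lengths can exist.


Sum = 2^(-2) + 2^(-5) + 2^(-6) + 2^(-6) + 2^(-6) + 2^(-7)
    = 0.25 + 0.03125 + 0.015625 + 0.015625 + 0.015625 + 0.0078125
    = 43/128 = 0.3359375
Since 0.3359375 <= 1, Kraft's inequality IS satisfied.
A prefix code with these lengths CAN exist.

Kraft sum = 0.3359375. Satisfied.


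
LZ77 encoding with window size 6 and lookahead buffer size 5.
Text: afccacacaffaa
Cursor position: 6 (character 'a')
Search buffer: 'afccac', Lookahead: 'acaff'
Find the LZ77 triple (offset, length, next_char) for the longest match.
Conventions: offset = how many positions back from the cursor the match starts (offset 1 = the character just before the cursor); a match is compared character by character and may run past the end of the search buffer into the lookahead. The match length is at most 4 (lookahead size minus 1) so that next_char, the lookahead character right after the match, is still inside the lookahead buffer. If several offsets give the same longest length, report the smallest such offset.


Try each offset into the search buffer:
  offset=1 (pos 5, char 'c'): match length 0
  offset=2 (pos 4, char 'a'): match length 3
  offset=3 (pos 3, char 'c'): match length 0
  offset=4 (pos 2, char 'c'): match length 0
  offset=5 (pos 1, char 'f'): match length 0
  offset=6 (pos 0, char 'a'): match length 1
Longest match has length 3 at offset 2.
next_char = character at position 6 + 3 = 9 -> 'f'

Best match: offset=2, length=3 (matching 'aca' starting at position 4)
LZ77 triple: (2, 3, 'f')


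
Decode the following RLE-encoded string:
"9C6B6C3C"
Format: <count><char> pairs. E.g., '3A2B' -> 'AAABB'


Expanding each <count><char> pair:
  9C -> 'CCCCCCCCC'
  6B -> 'BBBBBB'
  6C -> 'CCCCCC'
  3C -> 'CCC'

Decoded = CCCCCCCCCBBBBBBCCCCCCCCC


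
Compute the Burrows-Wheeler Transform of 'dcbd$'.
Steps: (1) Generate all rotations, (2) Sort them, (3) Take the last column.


Rotations (sorted):
  0: $dcbd -> last char: d
  1: bd$dc -> last char: c
  2: cbd$d -> last char: d
  3: d$dcb -> last char: b
  4: dcbd$ -> last char: $


BWT = dcdb$


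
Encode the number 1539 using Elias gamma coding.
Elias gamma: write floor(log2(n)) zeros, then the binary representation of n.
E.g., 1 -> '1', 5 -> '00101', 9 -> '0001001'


num_bits = floor(log2(1539)) + 1 = 11
leading_zeros = num_bits - 1 = 10
binary(1539) = 11000000011

Elias gamma(1539) = '0000000000' + '11000000011' = 000000000011000000011 (21 bits)


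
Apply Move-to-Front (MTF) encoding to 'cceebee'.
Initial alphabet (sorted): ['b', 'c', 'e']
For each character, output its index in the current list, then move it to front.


MTF encoding:
'c': index 1 in ['b', 'c', 'e'] -> ['c', 'b', 'e']
'c': index 0 in ['c', 'b', 'e'] -> ['c', 'b', 'e']
'e': index 2 in ['c', 'b', 'e'] -> ['e', 'c', 'b']
'e': index 0 in ['e', 'c', 'b'] -> ['e', 'c', 'b']
'b': index 2 in ['e', 'c', 'b'] -> ['b', 'e', 'c']
'e': index 1 in ['b', 'e', 'c'] -> ['e', 'b', 'c']
'e': index 0 in ['e', 'b', 'c'] -> ['e', 'b', 'c']


Output: [1, 0, 2, 0, 2, 1, 0]


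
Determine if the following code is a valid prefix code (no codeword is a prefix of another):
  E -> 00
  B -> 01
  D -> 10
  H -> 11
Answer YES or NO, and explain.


Checking each pair (does one codeword prefix another?):
  E='00' vs B='01': no prefix
  E='00' vs D='10': no prefix
  E='00' vs H='11': no prefix
  B='01' vs E='00': no prefix
  B='01' vs D='10': no prefix
  B='01' vs H='11': no prefix
  D='10' vs E='00': no prefix
  D='10' vs B='01': no prefix
  D='10' vs H='11': no prefix
  H='11' vs E='00': no prefix
  H='11' vs B='01': no prefix
  H='11' vs D='10': no prefix
No violation found over all pairs.

YES -- this is a valid prefix code. No codeword is a prefix of any other codeword.


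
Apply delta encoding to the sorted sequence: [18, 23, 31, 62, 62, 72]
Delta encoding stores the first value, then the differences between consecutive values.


First value: 18
Deltas:
  23 - 18 = 5
  31 - 23 = 8
  62 - 31 = 31
  62 - 62 = 0
  72 - 62 = 10


Delta encoded: [18, 5, 8, 31, 0, 10]


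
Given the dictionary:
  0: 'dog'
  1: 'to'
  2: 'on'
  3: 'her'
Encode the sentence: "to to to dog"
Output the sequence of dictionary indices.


Look up each word in the dictionary:
  'to' -> 1
  'to' -> 1
  'to' -> 1
  'dog' -> 0

Encoded: [1, 1, 1, 0]


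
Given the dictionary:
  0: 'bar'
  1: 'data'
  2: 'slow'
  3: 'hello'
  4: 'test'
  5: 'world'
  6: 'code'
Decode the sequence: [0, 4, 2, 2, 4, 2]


Look up each index in the dictionary:
  0 -> 'bar'
  4 -> 'test'
  2 -> 'slow'
  2 -> 'slow'
  4 -> 'test'
  2 -> 'slow'

Decoded: "bar test slow slow test slow"


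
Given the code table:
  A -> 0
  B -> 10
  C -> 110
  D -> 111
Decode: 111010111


Decoding:
111 -> D
0 -> A
10 -> B
111 -> D


Result: DABD


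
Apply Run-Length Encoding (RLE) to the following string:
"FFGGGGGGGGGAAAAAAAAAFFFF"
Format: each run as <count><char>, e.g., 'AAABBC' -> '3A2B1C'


Scanning runs left to right:
  i=0: run of 'F' x 2 -> '2F'
  i=2: run of 'G' x 9 -> '9G'
  i=11: run of 'A' x 9 -> '9A'
  i=20: run of 'F' x 4 -> '4F'

RLE = 2F9G9A4F


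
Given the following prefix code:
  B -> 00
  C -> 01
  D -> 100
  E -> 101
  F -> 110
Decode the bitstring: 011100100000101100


Decoding step by step:
Bits 01 -> C
Bits 110 -> F
Bits 01 -> C
Bits 00 -> B
Bits 00 -> B
Bits 01 -> C
Bits 01 -> C
Bits 100 -> D


Decoded message: CFCBBCCD


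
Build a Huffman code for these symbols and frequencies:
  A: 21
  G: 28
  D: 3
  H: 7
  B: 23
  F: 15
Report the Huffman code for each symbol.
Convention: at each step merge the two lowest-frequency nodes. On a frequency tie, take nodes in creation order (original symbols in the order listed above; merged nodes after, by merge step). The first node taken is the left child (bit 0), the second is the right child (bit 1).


Huffman tree construction:
Step 1: Merge D(3) + H(7) = 10
Step 2: Merge (D+H)(10) + F(15) = 25
Step 3: Merge A(21) + B(23) = 44
Step 4: Merge ((D+H)+F)(25) + G(28) = 53
Step 5: Merge (A+B)(44) + (((D+H)+F)+G)(53) = 97
Read each symbol's code off the tree from the root (left child = 0, right child = 1).

Codes:
  A: 00 (length 2)
  G: 11 (length 2)
  D: 1000 (length 4)
  H: 1001 (length 4)
  B: 01 (length 2)
  F: 101 (length 3)
Average code length: 229/97 = 2.3608 bits/symbol


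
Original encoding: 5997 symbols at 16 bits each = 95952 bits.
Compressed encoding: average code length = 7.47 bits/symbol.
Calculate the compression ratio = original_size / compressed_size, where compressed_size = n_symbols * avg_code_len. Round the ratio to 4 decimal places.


original_size = n_symbols * orig_bits = 5997 * 16 = 95952 bits
compressed_size = n_symbols * avg_code_len = 5997 * 7.47 = 44797.59 bits
ratio = original_size / compressed_size = 95952 / 44797.59 = 2.1419

Compression ratio = 2.1419


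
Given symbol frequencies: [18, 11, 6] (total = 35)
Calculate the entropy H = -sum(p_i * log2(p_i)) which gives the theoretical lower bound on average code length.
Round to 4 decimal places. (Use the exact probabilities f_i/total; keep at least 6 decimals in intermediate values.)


Per-symbol terms -p_i * log2(p_i) with p_i = f_i/35:
  p = 18/35 = 0.514286: log2(p) = -0.959358, -p*log2(p) = 0.493384
  p = 11/35 = 0.314286: log2(p) = -1.669851, -p*log2(p) = 0.524810
  p = 6/35 = 0.171429: log2(p) = -2.544321, -p*log2(p) = 0.436169
H = 0.493384 + 0.524810 + 0.436169 = 1.454363

H = 1.4544 bits/symbol


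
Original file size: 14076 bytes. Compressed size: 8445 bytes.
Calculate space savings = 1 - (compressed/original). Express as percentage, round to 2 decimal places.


ratio = compressed/original = 8445/14076 = 0.599957
savings = 1 - ratio = 1 - 0.599957 = 0.400043
as a percentage: 0.400043 * 100 = 40.0%

Space savings = 1 - 8445/14076 = 40.0%


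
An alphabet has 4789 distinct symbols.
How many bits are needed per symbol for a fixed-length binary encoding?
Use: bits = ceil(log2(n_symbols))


log2(4789) = 12.2255
Bracket: 2^12 = 4096 < 4789 <= 2^13 = 8192
So ceil(log2(4789)) = 13

bits = ceil(log2(4789)) = ceil(12.2255) = 13 bits


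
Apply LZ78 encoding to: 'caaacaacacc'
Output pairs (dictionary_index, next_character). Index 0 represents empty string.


LZ78 encoding steps:
Dictionary: {0: ''}
Step 1: w='' (idx 0), next='c' -> output (0, 'c'), add 'c' as idx 1
Step 2: w='' (idx 0), next='a' -> output (0, 'a'), add 'a' as idx 2
Step 3: w='a' (idx 2), next='a' -> output (2, 'a'), add 'aa' as idx 3
Step 4: w='c' (idx 1), next='a' -> output (1, 'a'), add 'ca' as idx 4
Step 5: w='a' (idx 2), next='c' -> output (2, 'c'), add 'ac' as idx 5
Step 6: w='ac' (idx 5), next='c' -> output (5, 'c'), add 'acc' as idx 6


Encoded: [(0, 'c'), (0, 'a'), (2, 'a'), (1, 'a'), (2, 'c'), (5, 'c')]


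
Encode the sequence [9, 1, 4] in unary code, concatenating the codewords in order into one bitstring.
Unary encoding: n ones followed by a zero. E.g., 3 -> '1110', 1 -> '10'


Encode each number as n ones followed by a terminating 0:
  9 -> 1111111110 (10 bits)
  1 -> 10 (2 bits)
  4 -> 11110 (5 bits)
Total length = 10 + 2 + 5 = 17 bits.

Unary([9, 1, 4]) = 11111111101011110 (17 bits)


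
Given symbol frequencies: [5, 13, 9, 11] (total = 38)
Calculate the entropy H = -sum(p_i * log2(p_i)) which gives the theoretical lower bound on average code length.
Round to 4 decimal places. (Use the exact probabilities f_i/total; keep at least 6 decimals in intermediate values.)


Per-symbol terms -p_i * log2(p_i) with p_i = f_i/38:
  p = 5/38 = 0.131579: log2(p) = -2.925999, -p*log2(p) = 0.385000
  p = 13/38 = 0.342105: log2(p) = -1.547488, -p*log2(p) = 0.529404
  p = 9/38 = 0.236842: log2(p) = -2.078003, -p*log2(p) = 0.492158
  p = 11/38 = 0.289474: log2(p) = -1.788496, -p*log2(p) = 0.517722
H = 0.385000 + 0.529404 + 0.492158 + 0.517722 = 1.924284

H = 1.9243 bits/symbol


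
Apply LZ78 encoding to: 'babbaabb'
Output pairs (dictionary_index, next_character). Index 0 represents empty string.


LZ78 encoding steps:
Dictionary: {0: ''}
Step 1: w='' (idx 0), next='b' -> output (0, 'b'), add 'b' as idx 1
Step 2: w='' (idx 0), next='a' -> output (0, 'a'), add 'a' as idx 2
Step 3: w='b' (idx 1), next='b' -> output (1, 'b'), add 'bb' as idx 3
Step 4: w='a' (idx 2), next='a' -> output (2, 'a'), add 'aa' as idx 4
Step 5: w='bb' (idx 3), end of input -> output (3, '')


Encoded: [(0, 'b'), (0, 'a'), (1, 'b'), (2, 'a'), (3, '')]


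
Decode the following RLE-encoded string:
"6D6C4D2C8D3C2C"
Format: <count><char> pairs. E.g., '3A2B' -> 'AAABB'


Expanding each <count><char> pair:
  6D -> 'DDDDDD'
  6C -> 'CCCCCC'
  4D -> 'DDDD'
  2C -> 'CC'
  8D -> 'DDDDDDDD'
  3C -> 'CCC'
  2C -> 'CC'

Decoded = DDDDDDCCCCCCDDDDCCDDDDDDDDCCCCC


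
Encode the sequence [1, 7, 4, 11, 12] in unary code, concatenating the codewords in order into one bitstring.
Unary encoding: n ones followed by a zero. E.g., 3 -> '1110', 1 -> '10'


Encode each number as n ones followed by a terminating 0:
  1 -> 10 (2 bits)
  7 -> 11111110 (8 bits)
  4 -> 11110 (5 bits)
  11 -> 111111111110 (12 bits)
  12 -> 1111111111110 (13 bits)
Total length = 2 + 8 + 5 + 12 + 13 = 40 bits.

Unary([1, 7, 4, 11, 12]) = 1011111110111101111111111101111111111110 (40 bits)


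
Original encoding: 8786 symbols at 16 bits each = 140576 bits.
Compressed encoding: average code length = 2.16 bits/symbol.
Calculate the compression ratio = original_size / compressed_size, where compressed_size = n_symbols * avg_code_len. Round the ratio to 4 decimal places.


original_size = n_symbols * orig_bits = 8786 * 16 = 140576 bits
compressed_size = n_symbols * avg_code_len = 8786 * 2.16 = 18977.76 bits
ratio = original_size / compressed_size = 140576 / 18977.76 = 7.4074

Compression ratio = 7.4074


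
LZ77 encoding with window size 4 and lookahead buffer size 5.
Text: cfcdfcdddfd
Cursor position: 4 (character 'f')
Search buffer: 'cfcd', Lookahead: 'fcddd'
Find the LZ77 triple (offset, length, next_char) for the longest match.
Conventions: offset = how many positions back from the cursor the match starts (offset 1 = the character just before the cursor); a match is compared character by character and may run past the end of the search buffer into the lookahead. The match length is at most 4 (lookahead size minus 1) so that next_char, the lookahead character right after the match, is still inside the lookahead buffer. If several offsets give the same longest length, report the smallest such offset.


Try each offset into the search buffer:
  offset=1 (pos 3, char 'd'): match length 0
  offset=2 (pos 2, char 'c'): match length 0
  offset=3 (pos 1, char 'f'): match length 3
  offset=4 (pos 0, char 'c'): match length 0
Longest match has length 3 at offset 3.
next_char = character at position 4 + 3 = 7 -> 'd'

Best match: offset=3, length=3 (matching 'fcd' starting at position 1)
LZ77 triple: (3, 3, 'd')


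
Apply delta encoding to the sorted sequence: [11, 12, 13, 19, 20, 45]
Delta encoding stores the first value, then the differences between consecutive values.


First value: 11
Deltas:
  12 - 11 = 1
  13 - 12 = 1
  19 - 13 = 6
  20 - 19 = 1
  45 - 20 = 25


Delta encoded: [11, 1, 1, 6, 1, 25]


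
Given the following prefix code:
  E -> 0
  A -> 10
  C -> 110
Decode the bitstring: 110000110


Decoding step by step:
Bits 110 -> C
Bits 0 -> E
Bits 0 -> E
Bits 0 -> E
Bits 110 -> C


Decoded message: CEEEC


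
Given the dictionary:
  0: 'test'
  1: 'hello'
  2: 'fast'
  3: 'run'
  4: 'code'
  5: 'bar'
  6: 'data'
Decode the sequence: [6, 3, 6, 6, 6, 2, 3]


Look up each index in the dictionary:
  6 -> 'data'
  3 -> 'run'
  6 -> 'data'
  6 -> 'data'
  6 -> 'data'
  2 -> 'fast'
  3 -> 'run'

Decoded: "data run data data data fast run"


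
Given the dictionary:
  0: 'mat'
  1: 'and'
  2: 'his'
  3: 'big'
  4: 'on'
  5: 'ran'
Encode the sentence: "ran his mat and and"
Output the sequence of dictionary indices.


Look up each word in the dictionary:
  'ran' -> 5
  'his' -> 2
  'mat' -> 0
  'and' -> 1
  'and' -> 1

Encoded: [5, 2, 0, 1, 1]


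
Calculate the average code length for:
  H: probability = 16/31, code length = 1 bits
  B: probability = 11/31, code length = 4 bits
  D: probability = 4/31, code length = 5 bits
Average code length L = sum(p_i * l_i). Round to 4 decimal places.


Weighted contributions p_i * l_i:
  H: (16/31) * 1 = 16/31
  B: (11/31) * 4 = 44/31
  D: (4/31) * 5 = 20/31
Sum = (16 + 44 + 20)/31 = 80/31

L = 80/31 = 2.5806 bits/symbol


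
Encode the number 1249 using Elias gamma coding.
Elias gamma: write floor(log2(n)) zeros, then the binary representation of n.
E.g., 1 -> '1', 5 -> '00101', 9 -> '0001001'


num_bits = floor(log2(1249)) + 1 = 11
leading_zeros = num_bits - 1 = 10
binary(1249) = 10011100001

Elias gamma(1249) = '0000000000' + '10011100001' = 000000000010011100001 (21 bits)


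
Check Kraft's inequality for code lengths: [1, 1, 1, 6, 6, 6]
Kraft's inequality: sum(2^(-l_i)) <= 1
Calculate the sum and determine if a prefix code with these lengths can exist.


Sum = 2^(-1) + 2^(-1) + 2^(-1) + 2^(-6) + 2^(-6) + 2^(-6)
    = 0.5 + 0.5 + 0.5 + 0.015625 + 0.015625 + 0.015625
    = 99/64 = 1.546875
Since 1.546875 > 1, Kraft's inequality is NOT satisfied.
A prefix code with these lengths CANNOT exist.

Kraft sum = 1.546875. Not satisfied.


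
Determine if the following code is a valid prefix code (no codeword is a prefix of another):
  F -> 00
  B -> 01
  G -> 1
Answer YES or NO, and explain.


Checking each pair (does one codeword prefix another?):
  F='00' vs B='01': no prefix
  F='00' vs G='1': no prefix
  B='01' vs F='00': no prefix
  B='01' vs G='1': no prefix
  G='1' vs F='00': no prefix
  G='1' vs B='01': no prefix
No violation found over all pairs.

YES -- this is a valid prefix code. No codeword is a prefix of any other codeword.


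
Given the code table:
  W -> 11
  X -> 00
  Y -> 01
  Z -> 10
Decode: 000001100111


Decoding:
00 -> X
00 -> X
01 -> Y
10 -> Z
01 -> Y
11 -> W


Result: XXYZYW


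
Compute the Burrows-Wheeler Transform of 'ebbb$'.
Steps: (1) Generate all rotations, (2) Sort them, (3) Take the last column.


Rotations (sorted):
  0: $ebbb -> last char: b
  1: b$ebb -> last char: b
  2: bb$eb -> last char: b
  3: bbb$e -> last char: e
  4: ebbb$ -> last char: $


BWT = bbbe$


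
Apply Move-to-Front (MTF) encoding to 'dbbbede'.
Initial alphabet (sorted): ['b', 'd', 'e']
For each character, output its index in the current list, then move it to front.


MTF encoding:
'd': index 1 in ['b', 'd', 'e'] -> ['d', 'b', 'e']
'b': index 1 in ['d', 'b', 'e'] -> ['b', 'd', 'e']
'b': index 0 in ['b', 'd', 'e'] -> ['b', 'd', 'e']
'b': index 0 in ['b', 'd', 'e'] -> ['b', 'd', 'e']
'e': index 2 in ['b', 'd', 'e'] -> ['e', 'b', 'd']
'd': index 2 in ['e', 'b', 'd'] -> ['d', 'e', 'b']
'e': index 1 in ['d', 'e', 'b'] -> ['e', 'd', 'b']


Output: [1, 1, 0, 0, 2, 2, 1]


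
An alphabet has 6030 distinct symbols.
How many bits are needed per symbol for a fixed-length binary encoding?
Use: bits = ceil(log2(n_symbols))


log2(6030) = 12.5579
Bracket: 2^12 = 4096 < 6030 <= 2^13 = 8192
So ceil(log2(6030)) = 13

bits = ceil(log2(6030)) = ceil(12.5579) = 13 bits


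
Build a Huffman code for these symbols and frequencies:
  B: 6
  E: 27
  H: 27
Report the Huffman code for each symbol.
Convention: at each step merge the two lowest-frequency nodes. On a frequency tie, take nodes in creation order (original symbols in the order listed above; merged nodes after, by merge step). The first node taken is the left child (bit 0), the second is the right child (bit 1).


Huffman tree construction:
Step 1: Merge B(6) + E(27) = 33
Step 2: Merge H(27) + (B+E)(33) = 60
Read each symbol's code off the tree from the root (left child = 0, right child = 1).

Codes:
  B: 10 (length 2)
  E: 11 (length 2)
  H: 0 (length 1)
Average code length: 93/60 = 1.5500 bits/symbol


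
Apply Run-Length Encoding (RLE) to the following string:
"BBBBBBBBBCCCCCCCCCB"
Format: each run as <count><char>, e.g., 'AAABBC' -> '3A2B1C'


Scanning runs left to right:
  i=0: run of 'B' x 9 -> '9B'
  i=9: run of 'C' x 9 -> '9C'
  i=18: run of 'B' x 1 -> '1B'

RLE = 9B9C1B


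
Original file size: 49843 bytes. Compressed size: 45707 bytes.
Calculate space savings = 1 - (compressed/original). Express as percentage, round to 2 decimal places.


ratio = compressed/original = 45707/49843 = 0.917019
savings = 1 - ratio = 1 - 0.917019 = 0.082981
as a percentage: 0.082981 * 100 = 8.3%

Space savings = 1 - 45707/49843 = 8.3%


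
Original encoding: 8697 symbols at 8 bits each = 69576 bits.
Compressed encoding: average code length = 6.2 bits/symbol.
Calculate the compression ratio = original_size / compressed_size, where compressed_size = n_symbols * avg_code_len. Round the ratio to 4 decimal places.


original_size = n_symbols * orig_bits = 8697 * 8 = 69576 bits
compressed_size = n_symbols * avg_code_len = 8697 * 6.2 = 53921.4 bits
ratio = original_size / compressed_size = 69576 / 53921.4 = 1.2903

Compression ratio = 1.2903


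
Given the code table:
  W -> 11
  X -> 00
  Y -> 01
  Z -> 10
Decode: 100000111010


Decoding:
10 -> Z
00 -> X
00 -> X
11 -> W
10 -> Z
10 -> Z


Result: ZXXWZZ


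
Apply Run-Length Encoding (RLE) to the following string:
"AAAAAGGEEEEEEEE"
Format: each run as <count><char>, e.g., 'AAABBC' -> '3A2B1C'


Scanning runs left to right:
  i=0: run of 'A' x 5 -> '5A'
  i=5: run of 'G' x 2 -> '2G'
  i=7: run of 'E' x 8 -> '8E'

RLE = 5A2G8E


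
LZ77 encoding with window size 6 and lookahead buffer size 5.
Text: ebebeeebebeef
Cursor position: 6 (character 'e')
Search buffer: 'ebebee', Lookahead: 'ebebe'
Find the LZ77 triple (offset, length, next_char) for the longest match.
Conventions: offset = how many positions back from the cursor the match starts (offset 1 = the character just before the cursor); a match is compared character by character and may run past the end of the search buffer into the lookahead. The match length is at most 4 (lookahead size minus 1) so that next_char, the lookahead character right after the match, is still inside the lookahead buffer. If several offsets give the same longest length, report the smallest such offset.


Try each offset into the search buffer:
  offset=1 (pos 5, char 'e'): match length 1
  offset=2 (pos 4, char 'e'): match length 1
  offset=3 (pos 3, char 'b'): match length 0
  offset=4 (pos 2, char 'e'): match length 3
  offset=5 (pos 1, char 'b'): match length 0
  offset=6 (pos 0, char 'e'): match length 4
Longest match has length 4 at offset 6.
next_char = character at position 6 + 4 = 10 -> 'e'

Best match: offset=6, length=4 (matching 'ebeb' starting at position 0)
LZ77 triple: (6, 4, 'e')


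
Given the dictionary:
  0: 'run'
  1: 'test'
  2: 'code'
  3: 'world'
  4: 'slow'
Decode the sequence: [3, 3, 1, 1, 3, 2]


Look up each index in the dictionary:
  3 -> 'world'
  3 -> 'world'
  1 -> 'test'
  1 -> 'test'
  3 -> 'world'
  2 -> 'code'

Decoded: "world world test test world code"


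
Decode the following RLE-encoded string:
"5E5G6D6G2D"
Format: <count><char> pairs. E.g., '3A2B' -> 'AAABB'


Expanding each <count><char> pair:
  5E -> 'EEEEE'
  5G -> 'GGGGG'
  6D -> 'DDDDDD'
  6G -> 'GGGGGG'
  2D -> 'DD'

Decoded = EEEEEGGGGGDDDDDDGGGGGGDD


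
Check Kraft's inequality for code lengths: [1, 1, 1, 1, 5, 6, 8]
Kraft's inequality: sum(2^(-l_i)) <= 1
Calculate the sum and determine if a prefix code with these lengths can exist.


Sum = 2^(-1) + 2^(-1) + 2^(-1) + 2^(-1) + 2^(-5) + 2^(-6) + 2^(-8)
    = 0.5 + 0.5 + 0.5 + 0.5 + 0.03125 + 0.015625 + 0.00390625
    = 525/256 = 2.05078125
Since 2.05078125 > 1, Kraft's inequality is NOT satisfied.
A prefix code with these lengths CANNOT exist.

Kraft sum = 2.05078125. Not satisfied.


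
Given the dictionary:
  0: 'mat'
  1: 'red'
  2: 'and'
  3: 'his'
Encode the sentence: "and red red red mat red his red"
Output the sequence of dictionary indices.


Look up each word in the dictionary:
  'and' -> 2
  'red' -> 1
  'red' -> 1
  'red' -> 1
  'mat' -> 0
  'red' -> 1
  'his' -> 3
  'red' -> 1

Encoded: [2, 1, 1, 1, 0, 1, 3, 1]


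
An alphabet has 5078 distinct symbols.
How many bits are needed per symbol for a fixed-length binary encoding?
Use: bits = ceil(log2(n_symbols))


log2(5078) = 12.31
Bracket: 2^12 = 4096 < 5078 <= 2^13 = 8192
So ceil(log2(5078)) = 13

bits = ceil(log2(5078)) = ceil(12.31) = 13 bits


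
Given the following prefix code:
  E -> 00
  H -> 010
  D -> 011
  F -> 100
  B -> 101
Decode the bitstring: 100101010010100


Decoding step by step:
Bits 100 -> F
Bits 101 -> B
Bits 010 -> H
Bits 010 -> H
Bits 100 -> F


Decoded message: FBHHF


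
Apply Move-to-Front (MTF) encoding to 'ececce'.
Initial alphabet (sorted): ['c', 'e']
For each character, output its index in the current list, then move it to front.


MTF encoding:
'e': index 1 in ['c', 'e'] -> ['e', 'c']
'c': index 1 in ['e', 'c'] -> ['c', 'e']
'e': index 1 in ['c', 'e'] -> ['e', 'c']
'c': index 1 in ['e', 'c'] -> ['c', 'e']
'c': index 0 in ['c', 'e'] -> ['c', 'e']
'e': index 1 in ['c', 'e'] -> ['e', 'c']


Output: [1, 1, 1, 1, 0, 1]


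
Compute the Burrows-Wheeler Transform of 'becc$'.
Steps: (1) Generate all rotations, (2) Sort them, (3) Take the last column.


Rotations (sorted):
  0: $becc -> last char: c
  1: becc$ -> last char: $
  2: c$bec -> last char: c
  3: cc$be -> last char: e
  4: ecc$b -> last char: b


BWT = c$ceb


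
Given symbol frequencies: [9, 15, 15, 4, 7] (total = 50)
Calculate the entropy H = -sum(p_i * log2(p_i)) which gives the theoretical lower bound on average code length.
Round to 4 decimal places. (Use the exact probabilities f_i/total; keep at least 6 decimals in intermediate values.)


Per-symbol terms -p_i * log2(p_i) with p_i = f_i/50:
  p = 9/50 = 0.180000: log2(p) = -2.473931, -p*log2(p) = 0.445308
  p = 15/50 = 0.300000: log2(p) = -1.736966, -p*log2(p) = 0.521090
  p = 15/50 = 0.300000: log2(p) = -1.736966, -p*log2(p) = 0.521090
  p = 4/50 = 0.080000: log2(p) = -3.643856, -p*log2(p) = 0.291508
  p = 7/50 = 0.140000: log2(p) = -2.836501, -p*log2(p) = 0.397110
H = 0.445308 + 0.521090 + 0.521090 + 0.291508 + 0.397110 = 2.176106

H = 2.1761 bits/symbol


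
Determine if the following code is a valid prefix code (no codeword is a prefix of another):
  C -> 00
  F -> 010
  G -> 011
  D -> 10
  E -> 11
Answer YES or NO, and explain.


Checking each pair (does one codeword prefix another?):
  C='00' vs F='010': no prefix
  C='00' vs G='011': no prefix
  C='00' vs D='10': no prefix
  C='00' vs E='11': no prefix
  F='010' vs C='00': no prefix
  F='010' vs G='011': no prefix
  F='010' vs D='10': no prefix
  F='010' vs E='11': no prefix
  G='011' vs C='00': no prefix
  G='011' vs F='010': no prefix
  G='011' vs D='10': no prefix
  G='011' vs E='11': no prefix
  D='10' vs C='00': no prefix
  D='10' vs F='010': no prefix
  D='10' vs G='011': no prefix
  D='10' vs E='11': no prefix
  E='11' vs C='00': no prefix
  E='11' vs F='010': no prefix
  E='11' vs G='011': no prefix
  E='11' vs D='10': no prefix
No violation found over all pairs.

YES -- this is a valid prefix code. No codeword is a prefix of any other codeword.


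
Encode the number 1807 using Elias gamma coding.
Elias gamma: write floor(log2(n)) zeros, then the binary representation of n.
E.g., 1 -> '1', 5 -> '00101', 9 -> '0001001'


num_bits = floor(log2(1807)) + 1 = 11
leading_zeros = num_bits - 1 = 10
binary(1807) = 11100001111

Elias gamma(1807) = '0000000000' + '11100001111' = 000000000011100001111 (21 bits)


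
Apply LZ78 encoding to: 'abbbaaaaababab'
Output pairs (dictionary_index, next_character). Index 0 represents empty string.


LZ78 encoding steps:
Dictionary: {0: ''}
Step 1: w='' (idx 0), next='a' -> output (0, 'a'), add 'a' as idx 1
Step 2: w='' (idx 0), next='b' -> output (0, 'b'), add 'b' as idx 2
Step 3: w='b' (idx 2), next='b' -> output (2, 'b'), add 'bb' as idx 3
Step 4: w='a' (idx 1), next='a' -> output (1, 'a'), add 'aa' as idx 4
Step 5: w='aa' (idx 4), next='a' -> output (4, 'a'), add 'aaa' as idx 5
Step 6: w='b' (idx 2), next='a' -> output (2, 'a'), add 'ba' as idx 6
Step 7: w='ba' (idx 6), next='b' -> output (6, 'b'), add 'bab' as idx 7


Encoded: [(0, 'a'), (0, 'b'), (2, 'b'), (1, 'a'), (4, 'a'), (2, 'a'), (6, 'b')]


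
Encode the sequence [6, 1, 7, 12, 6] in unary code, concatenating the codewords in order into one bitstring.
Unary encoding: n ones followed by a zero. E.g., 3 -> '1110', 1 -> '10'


Encode each number as n ones followed by a terminating 0:
  6 -> 1111110 (7 bits)
  1 -> 10 (2 bits)
  7 -> 11111110 (8 bits)
  12 -> 1111111111110 (13 bits)
  6 -> 1111110 (7 bits)
Total length = 7 + 2 + 8 + 13 + 7 = 37 bits.

Unary([6, 1, 7, 12, 6]) = 1111110101111111011111111111101111110 (37 bits)


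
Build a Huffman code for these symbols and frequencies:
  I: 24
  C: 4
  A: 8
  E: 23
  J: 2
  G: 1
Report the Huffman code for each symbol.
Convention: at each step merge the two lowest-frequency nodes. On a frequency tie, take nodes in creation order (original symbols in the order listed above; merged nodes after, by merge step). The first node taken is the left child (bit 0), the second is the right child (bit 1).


Huffman tree construction:
Step 1: Merge G(1) + J(2) = 3
Step 2: Merge (G+J)(3) + C(4) = 7
Step 3: Merge ((G+J)+C)(7) + A(8) = 15
Step 4: Merge (((G+J)+C)+A)(15) + E(23) = 38
Step 5: Merge I(24) + ((((G+J)+C)+A)+E)(38) = 62
Read each symbol's code off the tree from the root (left child = 0, right child = 1).

Codes:
  I: 0 (length 1)
  C: 1001 (length 4)
  A: 101 (length 3)
  E: 11 (length 2)
  J: 10001 (length 5)
  G: 10000 (length 5)
Average code length: 125/62 = 2.0161 bits/symbol


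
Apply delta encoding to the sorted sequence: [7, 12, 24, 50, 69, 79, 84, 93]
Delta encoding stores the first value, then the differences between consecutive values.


First value: 7
Deltas:
  12 - 7 = 5
  24 - 12 = 12
  50 - 24 = 26
  69 - 50 = 19
  79 - 69 = 10
  84 - 79 = 5
  93 - 84 = 9


Delta encoded: [7, 5, 12, 26, 19, 10, 5, 9]


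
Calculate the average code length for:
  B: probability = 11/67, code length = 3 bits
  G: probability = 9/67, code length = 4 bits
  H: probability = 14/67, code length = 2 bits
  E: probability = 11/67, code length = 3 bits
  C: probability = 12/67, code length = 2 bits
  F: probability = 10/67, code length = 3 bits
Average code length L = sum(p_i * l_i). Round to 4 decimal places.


Weighted contributions p_i * l_i:
  B: (11/67) * 3 = 33/67
  G: (9/67) * 4 = 36/67
  H: (14/67) * 2 = 28/67
  E: (11/67) * 3 = 33/67
  C: (12/67) * 2 = 24/67
  F: (10/67) * 3 = 30/67
Sum = (33 + 36 + 28 + 33 + 24 + 30)/67 = 184/67

L = 184/67 = 2.7463 bits/symbol


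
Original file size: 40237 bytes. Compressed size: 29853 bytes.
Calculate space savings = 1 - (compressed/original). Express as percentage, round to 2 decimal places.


ratio = compressed/original = 29853/40237 = 0.741929
savings = 1 - ratio = 1 - 0.741929 = 0.258071
as a percentage: 0.258071 * 100 = 25.81%

Space savings = 1 - 29853/40237 = 25.81%


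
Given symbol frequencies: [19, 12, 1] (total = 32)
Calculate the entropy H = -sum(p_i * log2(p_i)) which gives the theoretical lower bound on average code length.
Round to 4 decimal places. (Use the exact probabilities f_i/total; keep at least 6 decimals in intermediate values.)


Per-symbol terms -p_i * log2(p_i) with p_i = f_i/32:
  p = 19/32 = 0.593750: log2(p) = -0.752072, -p*log2(p) = 0.446543
  p = 12/32 = 0.375000: log2(p) = -1.415037, -p*log2(p) = 0.530639
  p = 1/32 = 0.031250: log2(p) = -5.000000, -p*log2(p) = 0.156250
H = 0.446543 + 0.530639 + 0.156250 = 1.133432

H = 1.1334 bits/symbol


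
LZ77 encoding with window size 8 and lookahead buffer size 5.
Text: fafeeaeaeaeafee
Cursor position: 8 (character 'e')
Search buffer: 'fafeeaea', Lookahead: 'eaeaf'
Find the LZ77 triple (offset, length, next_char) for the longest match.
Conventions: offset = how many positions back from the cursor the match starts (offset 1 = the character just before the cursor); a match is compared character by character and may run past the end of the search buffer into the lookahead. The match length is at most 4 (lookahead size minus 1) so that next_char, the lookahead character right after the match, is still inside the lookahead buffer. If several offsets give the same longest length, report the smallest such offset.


Try each offset into the search buffer:
  offset=1 (pos 7, char 'a'): match length 0
  offset=2 (pos 6, char 'e'): match length 4
  offset=3 (pos 5, char 'a'): match length 0
  offset=4 (pos 4, char 'e'): match length 4
  offset=5 (pos 3, char 'e'): match length 1
  offset=6 (pos 2, char 'f'): match length 0
  offset=7 (pos 1, char 'a'): match length 0
  offset=8 (pos 0, char 'f'): match length 0
Longest match has length 4, found at offsets 2, 4; take the smallest, offset 2.
next_char = character at position 8 + 4 = 12 -> 'f'

Best match: offset=2, length=4 (matching 'eaea' starting at position 6)
LZ77 triple: (2, 4, 'f')


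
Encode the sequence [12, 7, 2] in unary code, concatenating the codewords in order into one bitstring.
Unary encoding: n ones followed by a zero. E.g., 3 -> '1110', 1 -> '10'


Encode each number as n ones followed by a terminating 0:
  12 -> 1111111111110 (13 bits)
  7 -> 11111110 (8 bits)
  2 -> 110 (3 bits)
Total length = 13 + 8 + 3 = 24 bits.

Unary([12, 7, 2]) = 111111111111011111110110 (24 bits)


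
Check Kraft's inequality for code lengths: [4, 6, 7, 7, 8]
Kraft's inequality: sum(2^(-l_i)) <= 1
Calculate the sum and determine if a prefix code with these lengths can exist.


Sum = 2^(-4) + 2^(-6) + 2^(-7) + 2^(-7) + 2^(-8)
    = 0.0625 + 0.015625 + 0.0078125 + 0.0078125 + 0.00390625
    = 25/256 = 0.09765625
Since 0.09765625 <= 1, Kraft's inequality IS satisfied.
A prefix code with these lengths CAN exist.

Kraft sum = 0.09765625. Satisfied.


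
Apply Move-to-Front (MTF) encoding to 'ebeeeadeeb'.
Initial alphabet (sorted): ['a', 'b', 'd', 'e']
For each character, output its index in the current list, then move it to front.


MTF encoding:
'e': index 3 in ['a', 'b', 'd', 'e'] -> ['e', 'a', 'b', 'd']
'b': index 2 in ['e', 'a', 'b', 'd'] -> ['b', 'e', 'a', 'd']
'e': index 1 in ['b', 'e', 'a', 'd'] -> ['e', 'b', 'a', 'd']
'e': index 0 in ['e', 'b', 'a', 'd'] -> ['e', 'b', 'a', 'd']
'e': index 0 in ['e', 'b', 'a', 'd'] -> ['e', 'b', 'a', 'd']
'a': index 2 in ['e', 'b', 'a', 'd'] -> ['a', 'e', 'b', 'd']
'd': index 3 in ['a', 'e', 'b', 'd'] -> ['d', 'a', 'e', 'b']
'e': index 2 in ['d', 'a', 'e', 'b'] -> ['e', 'd', 'a', 'b']
'e': index 0 in ['e', 'd', 'a', 'b'] -> ['e', 'd', 'a', 'b']
'b': index 3 in ['e', 'd', 'a', 'b'] -> ['b', 'e', 'd', 'a']


Output: [3, 2, 1, 0, 0, 2, 3, 2, 0, 3]
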